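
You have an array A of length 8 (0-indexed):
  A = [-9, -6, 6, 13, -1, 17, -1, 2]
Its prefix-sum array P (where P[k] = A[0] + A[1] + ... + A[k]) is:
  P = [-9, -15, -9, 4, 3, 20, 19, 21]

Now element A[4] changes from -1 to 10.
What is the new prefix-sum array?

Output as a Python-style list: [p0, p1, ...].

Change: A[4] -1 -> 10, delta = 11
P[k] for k < 4: unchanged (A[4] not included)
P[k] for k >= 4: shift by delta = 11
  P[0] = -9 + 0 = -9
  P[1] = -15 + 0 = -15
  P[2] = -9 + 0 = -9
  P[3] = 4 + 0 = 4
  P[4] = 3 + 11 = 14
  P[5] = 20 + 11 = 31
  P[6] = 19 + 11 = 30
  P[7] = 21 + 11 = 32

Answer: [-9, -15, -9, 4, 14, 31, 30, 32]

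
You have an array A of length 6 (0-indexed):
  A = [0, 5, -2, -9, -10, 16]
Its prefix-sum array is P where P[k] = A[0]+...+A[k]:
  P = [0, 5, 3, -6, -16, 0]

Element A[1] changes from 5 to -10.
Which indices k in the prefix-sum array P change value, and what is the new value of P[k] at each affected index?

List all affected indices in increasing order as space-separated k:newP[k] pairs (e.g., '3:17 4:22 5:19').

P[k] = A[0] + ... + A[k]
P[k] includes A[1] iff k >= 1
Affected indices: 1, 2, ..., 5; delta = -15
  P[1]: 5 + -15 = -10
  P[2]: 3 + -15 = -12
  P[3]: -6 + -15 = -21
  P[4]: -16 + -15 = -31
  P[5]: 0 + -15 = -15

Answer: 1:-10 2:-12 3:-21 4:-31 5:-15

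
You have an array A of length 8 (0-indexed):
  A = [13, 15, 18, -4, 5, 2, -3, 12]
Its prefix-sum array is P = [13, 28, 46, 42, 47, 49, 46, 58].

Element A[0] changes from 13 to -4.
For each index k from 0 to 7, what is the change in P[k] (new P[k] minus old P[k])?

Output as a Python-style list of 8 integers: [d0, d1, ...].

Answer: [-17, -17, -17, -17, -17, -17, -17, -17]

Derivation:
Element change: A[0] 13 -> -4, delta = -17
For k < 0: P[k] unchanged, delta_P[k] = 0
For k >= 0: P[k] shifts by exactly -17
Delta array: [-17, -17, -17, -17, -17, -17, -17, -17]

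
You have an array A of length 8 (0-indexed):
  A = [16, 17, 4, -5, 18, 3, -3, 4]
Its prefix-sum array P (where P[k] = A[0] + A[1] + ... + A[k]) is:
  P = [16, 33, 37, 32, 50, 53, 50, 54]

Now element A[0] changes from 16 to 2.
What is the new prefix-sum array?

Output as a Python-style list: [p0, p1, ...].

Answer: [2, 19, 23, 18, 36, 39, 36, 40]

Derivation:
Change: A[0] 16 -> 2, delta = -14
P[k] for k < 0: unchanged (A[0] not included)
P[k] for k >= 0: shift by delta = -14
  P[0] = 16 + -14 = 2
  P[1] = 33 + -14 = 19
  P[2] = 37 + -14 = 23
  P[3] = 32 + -14 = 18
  P[4] = 50 + -14 = 36
  P[5] = 53 + -14 = 39
  P[6] = 50 + -14 = 36
  P[7] = 54 + -14 = 40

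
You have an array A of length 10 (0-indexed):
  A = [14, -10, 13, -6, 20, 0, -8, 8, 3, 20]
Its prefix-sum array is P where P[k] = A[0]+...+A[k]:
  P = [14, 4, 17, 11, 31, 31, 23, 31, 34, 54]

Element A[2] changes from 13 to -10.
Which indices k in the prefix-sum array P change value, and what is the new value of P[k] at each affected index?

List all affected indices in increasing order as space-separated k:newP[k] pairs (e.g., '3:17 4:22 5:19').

P[k] = A[0] + ... + A[k]
P[k] includes A[2] iff k >= 2
Affected indices: 2, 3, ..., 9; delta = -23
  P[2]: 17 + -23 = -6
  P[3]: 11 + -23 = -12
  P[4]: 31 + -23 = 8
  P[5]: 31 + -23 = 8
  P[6]: 23 + -23 = 0
  P[7]: 31 + -23 = 8
  P[8]: 34 + -23 = 11
  P[9]: 54 + -23 = 31

Answer: 2:-6 3:-12 4:8 5:8 6:0 7:8 8:11 9:31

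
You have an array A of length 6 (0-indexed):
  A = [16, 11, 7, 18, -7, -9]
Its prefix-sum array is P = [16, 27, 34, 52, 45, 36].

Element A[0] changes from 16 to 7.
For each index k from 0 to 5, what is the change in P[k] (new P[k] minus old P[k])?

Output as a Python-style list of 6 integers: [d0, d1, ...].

Element change: A[0] 16 -> 7, delta = -9
For k < 0: P[k] unchanged, delta_P[k] = 0
For k >= 0: P[k] shifts by exactly -9
Delta array: [-9, -9, -9, -9, -9, -9]

Answer: [-9, -9, -9, -9, -9, -9]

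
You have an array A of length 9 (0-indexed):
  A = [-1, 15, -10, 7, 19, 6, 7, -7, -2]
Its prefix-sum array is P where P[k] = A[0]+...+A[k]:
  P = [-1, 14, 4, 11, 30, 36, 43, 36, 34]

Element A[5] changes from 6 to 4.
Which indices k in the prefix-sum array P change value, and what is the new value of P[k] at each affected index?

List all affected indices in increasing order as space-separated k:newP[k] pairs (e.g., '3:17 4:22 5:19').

P[k] = A[0] + ... + A[k]
P[k] includes A[5] iff k >= 5
Affected indices: 5, 6, ..., 8; delta = -2
  P[5]: 36 + -2 = 34
  P[6]: 43 + -2 = 41
  P[7]: 36 + -2 = 34
  P[8]: 34 + -2 = 32

Answer: 5:34 6:41 7:34 8:32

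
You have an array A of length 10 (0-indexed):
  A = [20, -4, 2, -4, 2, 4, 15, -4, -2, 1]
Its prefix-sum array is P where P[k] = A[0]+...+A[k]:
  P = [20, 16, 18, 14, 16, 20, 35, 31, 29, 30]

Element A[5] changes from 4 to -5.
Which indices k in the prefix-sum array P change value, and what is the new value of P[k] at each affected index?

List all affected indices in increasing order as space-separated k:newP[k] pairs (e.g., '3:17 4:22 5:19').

Answer: 5:11 6:26 7:22 8:20 9:21

Derivation:
P[k] = A[0] + ... + A[k]
P[k] includes A[5] iff k >= 5
Affected indices: 5, 6, ..., 9; delta = -9
  P[5]: 20 + -9 = 11
  P[6]: 35 + -9 = 26
  P[7]: 31 + -9 = 22
  P[8]: 29 + -9 = 20
  P[9]: 30 + -9 = 21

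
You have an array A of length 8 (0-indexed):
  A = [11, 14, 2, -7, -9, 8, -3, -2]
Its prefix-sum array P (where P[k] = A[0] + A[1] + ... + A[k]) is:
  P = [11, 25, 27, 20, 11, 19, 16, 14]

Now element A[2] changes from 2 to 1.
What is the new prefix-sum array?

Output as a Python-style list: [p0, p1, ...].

Answer: [11, 25, 26, 19, 10, 18, 15, 13]

Derivation:
Change: A[2] 2 -> 1, delta = -1
P[k] for k < 2: unchanged (A[2] not included)
P[k] for k >= 2: shift by delta = -1
  P[0] = 11 + 0 = 11
  P[1] = 25 + 0 = 25
  P[2] = 27 + -1 = 26
  P[3] = 20 + -1 = 19
  P[4] = 11 + -1 = 10
  P[5] = 19 + -1 = 18
  P[6] = 16 + -1 = 15
  P[7] = 14 + -1 = 13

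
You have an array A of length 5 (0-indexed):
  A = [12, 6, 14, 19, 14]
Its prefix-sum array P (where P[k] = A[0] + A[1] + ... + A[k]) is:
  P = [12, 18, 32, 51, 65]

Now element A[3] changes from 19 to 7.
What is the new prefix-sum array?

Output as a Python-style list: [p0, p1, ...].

Change: A[3] 19 -> 7, delta = -12
P[k] for k < 3: unchanged (A[3] not included)
P[k] for k >= 3: shift by delta = -12
  P[0] = 12 + 0 = 12
  P[1] = 18 + 0 = 18
  P[2] = 32 + 0 = 32
  P[3] = 51 + -12 = 39
  P[4] = 65 + -12 = 53

Answer: [12, 18, 32, 39, 53]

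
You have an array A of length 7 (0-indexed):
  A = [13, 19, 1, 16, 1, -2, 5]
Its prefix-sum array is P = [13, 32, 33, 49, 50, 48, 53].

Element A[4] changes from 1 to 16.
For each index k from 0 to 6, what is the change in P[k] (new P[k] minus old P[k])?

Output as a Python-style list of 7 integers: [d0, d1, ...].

Element change: A[4] 1 -> 16, delta = 15
For k < 4: P[k] unchanged, delta_P[k] = 0
For k >= 4: P[k] shifts by exactly 15
Delta array: [0, 0, 0, 0, 15, 15, 15]

Answer: [0, 0, 0, 0, 15, 15, 15]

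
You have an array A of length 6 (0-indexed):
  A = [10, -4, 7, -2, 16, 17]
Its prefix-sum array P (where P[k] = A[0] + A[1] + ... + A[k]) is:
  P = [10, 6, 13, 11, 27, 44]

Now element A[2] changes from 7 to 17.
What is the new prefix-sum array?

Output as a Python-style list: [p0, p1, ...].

Change: A[2] 7 -> 17, delta = 10
P[k] for k < 2: unchanged (A[2] not included)
P[k] for k >= 2: shift by delta = 10
  P[0] = 10 + 0 = 10
  P[1] = 6 + 0 = 6
  P[2] = 13 + 10 = 23
  P[3] = 11 + 10 = 21
  P[4] = 27 + 10 = 37
  P[5] = 44 + 10 = 54

Answer: [10, 6, 23, 21, 37, 54]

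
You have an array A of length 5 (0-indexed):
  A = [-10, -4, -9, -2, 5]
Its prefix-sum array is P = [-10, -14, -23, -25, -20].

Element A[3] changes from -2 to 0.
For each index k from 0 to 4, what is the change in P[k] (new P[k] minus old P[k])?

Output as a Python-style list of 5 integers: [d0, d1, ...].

Element change: A[3] -2 -> 0, delta = 2
For k < 3: P[k] unchanged, delta_P[k] = 0
For k >= 3: P[k] shifts by exactly 2
Delta array: [0, 0, 0, 2, 2]

Answer: [0, 0, 0, 2, 2]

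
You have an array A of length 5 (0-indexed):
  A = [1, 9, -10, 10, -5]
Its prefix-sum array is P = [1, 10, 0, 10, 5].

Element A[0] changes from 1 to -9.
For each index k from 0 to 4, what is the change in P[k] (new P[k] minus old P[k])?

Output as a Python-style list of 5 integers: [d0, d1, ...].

Answer: [-10, -10, -10, -10, -10]

Derivation:
Element change: A[0] 1 -> -9, delta = -10
For k < 0: P[k] unchanged, delta_P[k] = 0
For k >= 0: P[k] shifts by exactly -10
Delta array: [-10, -10, -10, -10, -10]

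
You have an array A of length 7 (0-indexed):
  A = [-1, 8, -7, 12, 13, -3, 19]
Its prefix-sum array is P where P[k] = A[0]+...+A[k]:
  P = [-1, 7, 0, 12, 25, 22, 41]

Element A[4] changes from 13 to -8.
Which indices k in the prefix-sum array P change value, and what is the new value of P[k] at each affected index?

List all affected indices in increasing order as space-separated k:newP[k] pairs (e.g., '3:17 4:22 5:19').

P[k] = A[0] + ... + A[k]
P[k] includes A[4] iff k >= 4
Affected indices: 4, 5, ..., 6; delta = -21
  P[4]: 25 + -21 = 4
  P[5]: 22 + -21 = 1
  P[6]: 41 + -21 = 20

Answer: 4:4 5:1 6:20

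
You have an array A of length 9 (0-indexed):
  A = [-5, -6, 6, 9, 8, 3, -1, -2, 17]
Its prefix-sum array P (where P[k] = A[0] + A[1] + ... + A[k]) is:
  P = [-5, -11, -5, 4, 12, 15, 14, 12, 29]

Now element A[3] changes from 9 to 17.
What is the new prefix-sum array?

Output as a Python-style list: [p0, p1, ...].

Change: A[3] 9 -> 17, delta = 8
P[k] for k < 3: unchanged (A[3] not included)
P[k] for k >= 3: shift by delta = 8
  P[0] = -5 + 0 = -5
  P[1] = -11 + 0 = -11
  P[2] = -5 + 0 = -5
  P[3] = 4 + 8 = 12
  P[4] = 12 + 8 = 20
  P[5] = 15 + 8 = 23
  P[6] = 14 + 8 = 22
  P[7] = 12 + 8 = 20
  P[8] = 29 + 8 = 37

Answer: [-5, -11, -5, 12, 20, 23, 22, 20, 37]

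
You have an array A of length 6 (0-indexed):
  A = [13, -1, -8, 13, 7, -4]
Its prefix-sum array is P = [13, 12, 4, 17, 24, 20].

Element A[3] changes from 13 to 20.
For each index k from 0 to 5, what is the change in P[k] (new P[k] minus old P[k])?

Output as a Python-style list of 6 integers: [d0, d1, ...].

Answer: [0, 0, 0, 7, 7, 7]

Derivation:
Element change: A[3] 13 -> 20, delta = 7
For k < 3: P[k] unchanged, delta_P[k] = 0
For k >= 3: P[k] shifts by exactly 7
Delta array: [0, 0, 0, 7, 7, 7]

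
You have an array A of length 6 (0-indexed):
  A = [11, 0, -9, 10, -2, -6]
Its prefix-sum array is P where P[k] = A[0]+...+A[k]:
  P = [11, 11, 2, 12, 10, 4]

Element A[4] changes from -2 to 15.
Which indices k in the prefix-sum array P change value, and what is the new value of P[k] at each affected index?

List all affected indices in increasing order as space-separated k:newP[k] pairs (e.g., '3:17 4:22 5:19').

Answer: 4:27 5:21

Derivation:
P[k] = A[0] + ... + A[k]
P[k] includes A[4] iff k >= 4
Affected indices: 4, 5, ..., 5; delta = 17
  P[4]: 10 + 17 = 27
  P[5]: 4 + 17 = 21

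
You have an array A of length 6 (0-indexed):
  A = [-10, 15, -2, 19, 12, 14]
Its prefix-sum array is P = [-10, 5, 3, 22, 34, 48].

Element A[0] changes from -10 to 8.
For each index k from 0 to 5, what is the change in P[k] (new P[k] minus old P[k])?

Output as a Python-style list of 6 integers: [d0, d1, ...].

Answer: [18, 18, 18, 18, 18, 18]

Derivation:
Element change: A[0] -10 -> 8, delta = 18
For k < 0: P[k] unchanged, delta_P[k] = 0
For k >= 0: P[k] shifts by exactly 18
Delta array: [18, 18, 18, 18, 18, 18]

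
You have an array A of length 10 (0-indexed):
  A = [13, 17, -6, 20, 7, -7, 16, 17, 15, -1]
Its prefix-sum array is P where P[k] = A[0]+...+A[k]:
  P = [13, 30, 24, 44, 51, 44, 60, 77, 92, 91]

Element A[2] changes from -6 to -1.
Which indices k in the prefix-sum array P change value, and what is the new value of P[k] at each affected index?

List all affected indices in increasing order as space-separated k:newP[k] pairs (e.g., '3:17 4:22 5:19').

P[k] = A[0] + ... + A[k]
P[k] includes A[2] iff k >= 2
Affected indices: 2, 3, ..., 9; delta = 5
  P[2]: 24 + 5 = 29
  P[3]: 44 + 5 = 49
  P[4]: 51 + 5 = 56
  P[5]: 44 + 5 = 49
  P[6]: 60 + 5 = 65
  P[7]: 77 + 5 = 82
  P[8]: 92 + 5 = 97
  P[9]: 91 + 5 = 96

Answer: 2:29 3:49 4:56 5:49 6:65 7:82 8:97 9:96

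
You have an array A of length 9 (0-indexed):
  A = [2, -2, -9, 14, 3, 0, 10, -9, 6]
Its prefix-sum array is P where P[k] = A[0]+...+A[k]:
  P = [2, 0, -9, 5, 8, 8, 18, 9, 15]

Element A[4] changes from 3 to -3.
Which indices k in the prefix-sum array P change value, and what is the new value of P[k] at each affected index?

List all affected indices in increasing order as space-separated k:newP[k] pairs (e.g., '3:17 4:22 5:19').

P[k] = A[0] + ... + A[k]
P[k] includes A[4] iff k >= 4
Affected indices: 4, 5, ..., 8; delta = -6
  P[4]: 8 + -6 = 2
  P[5]: 8 + -6 = 2
  P[6]: 18 + -6 = 12
  P[7]: 9 + -6 = 3
  P[8]: 15 + -6 = 9

Answer: 4:2 5:2 6:12 7:3 8:9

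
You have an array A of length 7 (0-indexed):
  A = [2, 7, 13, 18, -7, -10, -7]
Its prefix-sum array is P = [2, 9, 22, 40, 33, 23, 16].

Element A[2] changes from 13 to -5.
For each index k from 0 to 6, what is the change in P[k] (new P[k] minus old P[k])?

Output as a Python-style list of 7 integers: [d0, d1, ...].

Answer: [0, 0, -18, -18, -18, -18, -18]

Derivation:
Element change: A[2] 13 -> -5, delta = -18
For k < 2: P[k] unchanged, delta_P[k] = 0
For k >= 2: P[k] shifts by exactly -18
Delta array: [0, 0, -18, -18, -18, -18, -18]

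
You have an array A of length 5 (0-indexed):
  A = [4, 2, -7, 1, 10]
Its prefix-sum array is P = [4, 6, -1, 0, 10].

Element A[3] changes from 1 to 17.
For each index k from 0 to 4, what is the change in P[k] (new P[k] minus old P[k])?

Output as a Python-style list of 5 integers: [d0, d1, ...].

Answer: [0, 0, 0, 16, 16]

Derivation:
Element change: A[3] 1 -> 17, delta = 16
For k < 3: P[k] unchanged, delta_P[k] = 0
For k >= 3: P[k] shifts by exactly 16
Delta array: [0, 0, 0, 16, 16]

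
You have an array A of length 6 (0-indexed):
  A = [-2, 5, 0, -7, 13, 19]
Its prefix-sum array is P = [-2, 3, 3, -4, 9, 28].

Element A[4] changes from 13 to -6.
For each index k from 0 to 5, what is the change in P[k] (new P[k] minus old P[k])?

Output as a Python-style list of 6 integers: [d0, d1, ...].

Element change: A[4] 13 -> -6, delta = -19
For k < 4: P[k] unchanged, delta_P[k] = 0
For k >= 4: P[k] shifts by exactly -19
Delta array: [0, 0, 0, 0, -19, -19]

Answer: [0, 0, 0, 0, -19, -19]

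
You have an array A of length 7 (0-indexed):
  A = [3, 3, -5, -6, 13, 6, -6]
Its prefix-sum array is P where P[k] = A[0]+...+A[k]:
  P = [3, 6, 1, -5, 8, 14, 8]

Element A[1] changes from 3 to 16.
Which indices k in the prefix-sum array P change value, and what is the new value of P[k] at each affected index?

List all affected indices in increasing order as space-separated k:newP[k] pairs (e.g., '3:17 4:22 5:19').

Answer: 1:19 2:14 3:8 4:21 5:27 6:21

Derivation:
P[k] = A[0] + ... + A[k]
P[k] includes A[1] iff k >= 1
Affected indices: 1, 2, ..., 6; delta = 13
  P[1]: 6 + 13 = 19
  P[2]: 1 + 13 = 14
  P[3]: -5 + 13 = 8
  P[4]: 8 + 13 = 21
  P[5]: 14 + 13 = 27
  P[6]: 8 + 13 = 21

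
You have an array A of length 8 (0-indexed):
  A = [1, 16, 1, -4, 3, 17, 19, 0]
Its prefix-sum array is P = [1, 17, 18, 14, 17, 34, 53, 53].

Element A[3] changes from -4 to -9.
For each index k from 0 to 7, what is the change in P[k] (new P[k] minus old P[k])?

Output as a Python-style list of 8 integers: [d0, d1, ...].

Element change: A[3] -4 -> -9, delta = -5
For k < 3: P[k] unchanged, delta_P[k] = 0
For k >= 3: P[k] shifts by exactly -5
Delta array: [0, 0, 0, -5, -5, -5, -5, -5]

Answer: [0, 0, 0, -5, -5, -5, -5, -5]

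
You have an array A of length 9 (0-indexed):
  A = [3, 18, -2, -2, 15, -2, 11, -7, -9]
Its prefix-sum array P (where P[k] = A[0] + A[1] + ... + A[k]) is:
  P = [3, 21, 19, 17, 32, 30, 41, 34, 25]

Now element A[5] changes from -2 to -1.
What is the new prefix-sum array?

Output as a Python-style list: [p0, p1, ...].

Answer: [3, 21, 19, 17, 32, 31, 42, 35, 26]

Derivation:
Change: A[5] -2 -> -1, delta = 1
P[k] for k < 5: unchanged (A[5] not included)
P[k] for k >= 5: shift by delta = 1
  P[0] = 3 + 0 = 3
  P[1] = 21 + 0 = 21
  P[2] = 19 + 0 = 19
  P[3] = 17 + 0 = 17
  P[4] = 32 + 0 = 32
  P[5] = 30 + 1 = 31
  P[6] = 41 + 1 = 42
  P[7] = 34 + 1 = 35
  P[8] = 25 + 1 = 26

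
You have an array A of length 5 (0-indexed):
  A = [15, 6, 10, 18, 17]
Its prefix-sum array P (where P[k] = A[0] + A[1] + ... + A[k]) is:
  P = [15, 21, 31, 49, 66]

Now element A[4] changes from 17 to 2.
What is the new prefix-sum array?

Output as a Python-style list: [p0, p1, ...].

Answer: [15, 21, 31, 49, 51]

Derivation:
Change: A[4] 17 -> 2, delta = -15
P[k] for k < 4: unchanged (A[4] not included)
P[k] for k >= 4: shift by delta = -15
  P[0] = 15 + 0 = 15
  P[1] = 21 + 0 = 21
  P[2] = 31 + 0 = 31
  P[3] = 49 + 0 = 49
  P[4] = 66 + -15 = 51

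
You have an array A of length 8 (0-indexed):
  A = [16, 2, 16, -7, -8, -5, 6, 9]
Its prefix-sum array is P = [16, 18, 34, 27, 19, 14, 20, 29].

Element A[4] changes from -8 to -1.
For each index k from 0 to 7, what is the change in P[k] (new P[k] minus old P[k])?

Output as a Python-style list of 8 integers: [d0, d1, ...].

Answer: [0, 0, 0, 0, 7, 7, 7, 7]

Derivation:
Element change: A[4] -8 -> -1, delta = 7
For k < 4: P[k] unchanged, delta_P[k] = 0
For k >= 4: P[k] shifts by exactly 7
Delta array: [0, 0, 0, 0, 7, 7, 7, 7]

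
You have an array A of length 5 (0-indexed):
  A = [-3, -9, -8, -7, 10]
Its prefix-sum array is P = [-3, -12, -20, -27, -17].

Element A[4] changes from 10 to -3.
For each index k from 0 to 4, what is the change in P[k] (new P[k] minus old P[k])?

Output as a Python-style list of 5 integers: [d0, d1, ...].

Answer: [0, 0, 0, 0, -13]

Derivation:
Element change: A[4] 10 -> -3, delta = -13
For k < 4: P[k] unchanged, delta_P[k] = 0
For k >= 4: P[k] shifts by exactly -13
Delta array: [0, 0, 0, 0, -13]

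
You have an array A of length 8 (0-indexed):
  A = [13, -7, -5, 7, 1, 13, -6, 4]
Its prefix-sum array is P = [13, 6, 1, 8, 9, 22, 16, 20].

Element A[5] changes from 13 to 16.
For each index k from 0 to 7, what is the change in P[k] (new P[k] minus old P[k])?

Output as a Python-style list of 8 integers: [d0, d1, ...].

Answer: [0, 0, 0, 0, 0, 3, 3, 3]

Derivation:
Element change: A[5] 13 -> 16, delta = 3
For k < 5: P[k] unchanged, delta_P[k] = 0
For k >= 5: P[k] shifts by exactly 3
Delta array: [0, 0, 0, 0, 0, 3, 3, 3]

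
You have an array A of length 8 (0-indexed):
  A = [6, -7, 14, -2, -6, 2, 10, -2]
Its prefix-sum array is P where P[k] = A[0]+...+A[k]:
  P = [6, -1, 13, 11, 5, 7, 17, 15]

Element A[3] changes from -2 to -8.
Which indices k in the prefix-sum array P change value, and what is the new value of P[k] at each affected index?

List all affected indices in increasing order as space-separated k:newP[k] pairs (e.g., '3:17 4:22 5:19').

P[k] = A[0] + ... + A[k]
P[k] includes A[3] iff k >= 3
Affected indices: 3, 4, ..., 7; delta = -6
  P[3]: 11 + -6 = 5
  P[4]: 5 + -6 = -1
  P[5]: 7 + -6 = 1
  P[6]: 17 + -6 = 11
  P[7]: 15 + -6 = 9

Answer: 3:5 4:-1 5:1 6:11 7:9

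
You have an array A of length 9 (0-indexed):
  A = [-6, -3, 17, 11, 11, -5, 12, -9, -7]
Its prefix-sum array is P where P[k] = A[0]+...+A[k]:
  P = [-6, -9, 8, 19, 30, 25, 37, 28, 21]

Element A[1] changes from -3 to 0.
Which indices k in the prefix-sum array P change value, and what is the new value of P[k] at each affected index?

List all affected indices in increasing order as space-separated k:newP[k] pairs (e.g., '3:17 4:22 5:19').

P[k] = A[0] + ... + A[k]
P[k] includes A[1] iff k >= 1
Affected indices: 1, 2, ..., 8; delta = 3
  P[1]: -9 + 3 = -6
  P[2]: 8 + 3 = 11
  P[3]: 19 + 3 = 22
  P[4]: 30 + 3 = 33
  P[5]: 25 + 3 = 28
  P[6]: 37 + 3 = 40
  P[7]: 28 + 3 = 31
  P[8]: 21 + 3 = 24

Answer: 1:-6 2:11 3:22 4:33 5:28 6:40 7:31 8:24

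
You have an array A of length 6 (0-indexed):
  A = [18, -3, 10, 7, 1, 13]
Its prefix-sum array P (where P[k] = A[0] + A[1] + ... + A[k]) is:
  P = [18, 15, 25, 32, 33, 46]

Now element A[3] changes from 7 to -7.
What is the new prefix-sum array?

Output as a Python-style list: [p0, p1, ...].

Change: A[3] 7 -> -7, delta = -14
P[k] for k < 3: unchanged (A[3] not included)
P[k] for k >= 3: shift by delta = -14
  P[0] = 18 + 0 = 18
  P[1] = 15 + 0 = 15
  P[2] = 25 + 0 = 25
  P[3] = 32 + -14 = 18
  P[4] = 33 + -14 = 19
  P[5] = 46 + -14 = 32

Answer: [18, 15, 25, 18, 19, 32]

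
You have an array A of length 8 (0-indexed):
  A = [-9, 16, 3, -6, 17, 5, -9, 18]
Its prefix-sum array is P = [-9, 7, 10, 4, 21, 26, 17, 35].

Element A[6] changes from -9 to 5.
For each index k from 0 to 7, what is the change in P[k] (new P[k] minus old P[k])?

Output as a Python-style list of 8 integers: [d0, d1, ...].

Element change: A[6] -9 -> 5, delta = 14
For k < 6: P[k] unchanged, delta_P[k] = 0
For k >= 6: P[k] shifts by exactly 14
Delta array: [0, 0, 0, 0, 0, 0, 14, 14]

Answer: [0, 0, 0, 0, 0, 0, 14, 14]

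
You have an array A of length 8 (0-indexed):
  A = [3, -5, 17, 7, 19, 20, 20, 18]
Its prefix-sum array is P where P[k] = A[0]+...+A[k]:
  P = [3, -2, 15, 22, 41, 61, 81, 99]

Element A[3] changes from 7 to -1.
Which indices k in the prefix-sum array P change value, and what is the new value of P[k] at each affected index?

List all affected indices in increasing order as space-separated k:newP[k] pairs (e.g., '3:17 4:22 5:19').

Answer: 3:14 4:33 5:53 6:73 7:91

Derivation:
P[k] = A[0] + ... + A[k]
P[k] includes A[3] iff k >= 3
Affected indices: 3, 4, ..., 7; delta = -8
  P[3]: 22 + -8 = 14
  P[4]: 41 + -8 = 33
  P[5]: 61 + -8 = 53
  P[6]: 81 + -8 = 73
  P[7]: 99 + -8 = 91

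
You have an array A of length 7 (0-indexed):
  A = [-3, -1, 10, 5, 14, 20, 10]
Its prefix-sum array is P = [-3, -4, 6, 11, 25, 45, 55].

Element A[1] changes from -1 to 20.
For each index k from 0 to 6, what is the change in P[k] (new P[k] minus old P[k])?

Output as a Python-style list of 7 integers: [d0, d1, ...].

Answer: [0, 21, 21, 21, 21, 21, 21]

Derivation:
Element change: A[1] -1 -> 20, delta = 21
For k < 1: P[k] unchanged, delta_P[k] = 0
For k >= 1: P[k] shifts by exactly 21
Delta array: [0, 21, 21, 21, 21, 21, 21]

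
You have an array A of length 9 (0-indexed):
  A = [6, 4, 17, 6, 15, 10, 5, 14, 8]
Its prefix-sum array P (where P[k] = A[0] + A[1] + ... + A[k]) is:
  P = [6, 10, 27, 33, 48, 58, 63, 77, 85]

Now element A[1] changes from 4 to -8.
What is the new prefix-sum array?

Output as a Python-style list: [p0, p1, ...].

Answer: [6, -2, 15, 21, 36, 46, 51, 65, 73]

Derivation:
Change: A[1] 4 -> -8, delta = -12
P[k] for k < 1: unchanged (A[1] not included)
P[k] for k >= 1: shift by delta = -12
  P[0] = 6 + 0 = 6
  P[1] = 10 + -12 = -2
  P[2] = 27 + -12 = 15
  P[3] = 33 + -12 = 21
  P[4] = 48 + -12 = 36
  P[5] = 58 + -12 = 46
  P[6] = 63 + -12 = 51
  P[7] = 77 + -12 = 65
  P[8] = 85 + -12 = 73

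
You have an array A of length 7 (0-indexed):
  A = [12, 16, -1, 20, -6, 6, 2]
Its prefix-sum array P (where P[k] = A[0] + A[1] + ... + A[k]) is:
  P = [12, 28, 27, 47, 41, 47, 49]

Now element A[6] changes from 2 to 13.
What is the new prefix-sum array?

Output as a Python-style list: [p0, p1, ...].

Change: A[6] 2 -> 13, delta = 11
P[k] for k < 6: unchanged (A[6] not included)
P[k] for k >= 6: shift by delta = 11
  P[0] = 12 + 0 = 12
  P[1] = 28 + 0 = 28
  P[2] = 27 + 0 = 27
  P[3] = 47 + 0 = 47
  P[4] = 41 + 0 = 41
  P[5] = 47 + 0 = 47
  P[6] = 49 + 11 = 60

Answer: [12, 28, 27, 47, 41, 47, 60]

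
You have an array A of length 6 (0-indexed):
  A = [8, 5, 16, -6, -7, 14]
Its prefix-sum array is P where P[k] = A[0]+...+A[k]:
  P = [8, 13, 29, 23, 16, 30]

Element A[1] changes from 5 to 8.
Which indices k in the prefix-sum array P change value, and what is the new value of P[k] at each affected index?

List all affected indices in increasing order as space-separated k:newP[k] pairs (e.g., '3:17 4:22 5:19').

P[k] = A[0] + ... + A[k]
P[k] includes A[1] iff k >= 1
Affected indices: 1, 2, ..., 5; delta = 3
  P[1]: 13 + 3 = 16
  P[2]: 29 + 3 = 32
  P[3]: 23 + 3 = 26
  P[4]: 16 + 3 = 19
  P[5]: 30 + 3 = 33

Answer: 1:16 2:32 3:26 4:19 5:33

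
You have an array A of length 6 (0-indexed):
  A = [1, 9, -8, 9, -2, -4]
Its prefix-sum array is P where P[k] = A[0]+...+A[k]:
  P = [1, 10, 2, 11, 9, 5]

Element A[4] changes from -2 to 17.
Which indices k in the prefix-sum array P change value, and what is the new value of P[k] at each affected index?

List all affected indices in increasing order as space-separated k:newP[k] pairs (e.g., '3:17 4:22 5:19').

Answer: 4:28 5:24

Derivation:
P[k] = A[0] + ... + A[k]
P[k] includes A[4] iff k >= 4
Affected indices: 4, 5, ..., 5; delta = 19
  P[4]: 9 + 19 = 28
  P[5]: 5 + 19 = 24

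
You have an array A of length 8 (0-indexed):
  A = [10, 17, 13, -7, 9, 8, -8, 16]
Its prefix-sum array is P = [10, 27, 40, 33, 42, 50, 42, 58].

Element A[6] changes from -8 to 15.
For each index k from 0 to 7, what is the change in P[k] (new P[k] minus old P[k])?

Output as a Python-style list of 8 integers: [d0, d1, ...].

Answer: [0, 0, 0, 0, 0, 0, 23, 23]

Derivation:
Element change: A[6] -8 -> 15, delta = 23
For k < 6: P[k] unchanged, delta_P[k] = 0
For k >= 6: P[k] shifts by exactly 23
Delta array: [0, 0, 0, 0, 0, 0, 23, 23]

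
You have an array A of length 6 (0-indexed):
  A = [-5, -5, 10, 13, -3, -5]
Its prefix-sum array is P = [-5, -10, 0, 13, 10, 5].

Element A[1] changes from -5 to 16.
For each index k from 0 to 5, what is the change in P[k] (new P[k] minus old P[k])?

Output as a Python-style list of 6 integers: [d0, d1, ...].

Answer: [0, 21, 21, 21, 21, 21]

Derivation:
Element change: A[1] -5 -> 16, delta = 21
For k < 1: P[k] unchanged, delta_P[k] = 0
For k >= 1: P[k] shifts by exactly 21
Delta array: [0, 21, 21, 21, 21, 21]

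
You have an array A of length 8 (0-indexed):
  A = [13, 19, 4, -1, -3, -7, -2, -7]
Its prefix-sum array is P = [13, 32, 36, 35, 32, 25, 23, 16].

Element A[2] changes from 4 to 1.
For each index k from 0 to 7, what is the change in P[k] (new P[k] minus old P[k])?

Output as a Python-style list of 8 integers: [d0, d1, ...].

Element change: A[2] 4 -> 1, delta = -3
For k < 2: P[k] unchanged, delta_P[k] = 0
For k >= 2: P[k] shifts by exactly -3
Delta array: [0, 0, -3, -3, -3, -3, -3, -3]

Answer: [0, 0, -3, -3, -3, -3, -3, -3]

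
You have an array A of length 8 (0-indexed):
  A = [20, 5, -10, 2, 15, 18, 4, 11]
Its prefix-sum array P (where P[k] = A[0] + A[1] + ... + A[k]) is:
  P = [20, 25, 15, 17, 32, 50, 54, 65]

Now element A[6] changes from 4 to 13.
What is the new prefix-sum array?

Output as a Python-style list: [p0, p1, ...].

Answer: [20, 25, 15, 17, 32, 50, 63, 74]

Derivation:
Change: A[6] 4 -> 13, delta = 9
P[k] for k < 6: unchanged (A[6] not included)
P[k] for k >= 6: shift by delta = 9
  P[0] = 20 + 0 = 20
  P[1] = 25 + 0 = 25
  P[2] = 15 + 0 = 15
  P[3] = 17 + 0 = 17
  P[4] = 32 + 0 = 32
  P[5] = 50 + 0 = 50
  P[6] = 54 + 9 = 63
  P[7] = 65 + 9 = 74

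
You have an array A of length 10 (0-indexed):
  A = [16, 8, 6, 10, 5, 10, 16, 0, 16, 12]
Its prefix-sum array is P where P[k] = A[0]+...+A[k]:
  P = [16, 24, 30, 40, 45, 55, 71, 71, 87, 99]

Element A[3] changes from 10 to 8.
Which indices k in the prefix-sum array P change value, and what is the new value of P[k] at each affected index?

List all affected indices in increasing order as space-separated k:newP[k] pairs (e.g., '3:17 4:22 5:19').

Answer: 3:38 4:43 5:53 6:69 7:69 8:85 9:97

Derivation:
P[k] = A[0] + ... + A[k]
P[k] includes A[3] iff k >= 3
Affected indices: 3, 4, ..., 9; delta = -2
  P[3]: 40 + -2 = 38
  P[4]: 45 + -2 = 43
  P[5]: 55 + -2 = 53
  P[6]: 71 + -2 = 69
  P[7]: 71 + -2 = 69
  P[8]: 87 + -2 = 85
  P[9]: 99 + -2 = 97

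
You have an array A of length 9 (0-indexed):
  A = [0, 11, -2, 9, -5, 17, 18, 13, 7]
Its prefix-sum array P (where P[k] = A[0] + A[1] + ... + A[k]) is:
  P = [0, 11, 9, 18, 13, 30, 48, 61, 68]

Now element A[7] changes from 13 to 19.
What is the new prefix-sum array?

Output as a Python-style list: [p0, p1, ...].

Answer: [0, 11, 9, 18, 13, 30, 48, 67, 74]

Derivation:
Change: A[7] 13 -> 19, delta = 6
P[k] for k < 7: unchanged (A[7] not included)
P[k] for k >= 7: shift by delta = 6
  P[0] = 0 + 0 = 0
  P[1] = 11 + 0 = 11
  P[2] = 9 + 0 = 9
  P[3] = 18 + 0 = 18
  P[4] = 13 + 0 = 13
  P[5] = 30 + 0 = 30
  P[6] = 48 + 0 = 48
  P[7] = 61 + 6 = 67
  P[8] = 68 + 6 = 74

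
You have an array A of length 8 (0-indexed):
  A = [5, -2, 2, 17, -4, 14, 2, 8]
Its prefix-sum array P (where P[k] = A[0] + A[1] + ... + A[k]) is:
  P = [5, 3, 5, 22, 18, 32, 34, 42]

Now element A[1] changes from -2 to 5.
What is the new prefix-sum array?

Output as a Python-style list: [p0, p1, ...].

Change: A[1] -2 -> 5, delta = 7
P[k] for k < 1: unchanged (A[1] not included)
P[k] for k >= 1: shift by delta = 7
  P[0] = 5 + 0 = 5
  P[1] = 3 + 7 = 10
  P[2] = 5 + 7 = 12
  P[3] = 22 + 7 = 29
  P[4] = 18 + 7 = 25
  P[5] = 32 + 7 = 39
  P[6] = 34 + 7 = 41
  P[7] = 42 + 7 = 49

Answer: [5, 10, 12, 29, 25, 39, 41, 49]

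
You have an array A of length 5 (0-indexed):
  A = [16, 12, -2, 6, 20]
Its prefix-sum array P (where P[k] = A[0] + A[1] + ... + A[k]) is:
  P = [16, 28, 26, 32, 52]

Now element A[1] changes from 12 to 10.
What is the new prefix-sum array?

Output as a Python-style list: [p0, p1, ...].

Change: A[1] 12 -> 10, delta = -2
P[k] for k < 1: unchanged (A[1] not included)
P[k] for k >= 1: shift by delta = -2
  P[0] = 16 + 0 = 16
  P[1] = 28 + -2 = 26
  P[2] = 26 + -2 = 24
  P[3] = 32 + -2 = 30
  P[4] = 52 + -2 = 50

Answer: [16, 26, 24, 30, 50]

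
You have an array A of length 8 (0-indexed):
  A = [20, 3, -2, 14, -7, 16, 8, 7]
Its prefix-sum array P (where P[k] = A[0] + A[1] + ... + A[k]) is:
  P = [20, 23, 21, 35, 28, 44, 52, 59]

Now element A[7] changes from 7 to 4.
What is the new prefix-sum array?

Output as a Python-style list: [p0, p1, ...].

Answer: [20, 23, 21, 35, 28, 44, 52, 56]

Derivation:
Change: A[7] 7 -> 4, delta = -3
P[k] for k < 7: unchanged (A[7] not included)
P[k] for k >= 7: shift by delta = -3
  P[0] = 20 + 0 = 20
  P[1] = 23 + 0 = 23
  P[2] = 21 + 0 = 21
  P[3] = 35 + 0 = 35
  P[4] = 28 + 0 = 28
  P[5] = 44 + 0 = 44
  P[6] = 52 + 0 = 52
  P[7] = 59 + -3 = 56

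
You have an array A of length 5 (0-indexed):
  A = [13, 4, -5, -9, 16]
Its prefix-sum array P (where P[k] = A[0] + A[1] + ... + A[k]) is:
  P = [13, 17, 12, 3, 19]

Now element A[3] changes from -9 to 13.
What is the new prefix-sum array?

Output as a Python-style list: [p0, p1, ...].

Change: A[3] -9 -> 13, delta = 22
P[k] for k < 3: unchanged (A[3] not included)
P[k] for k >= 3: shift by delta = 22
  P[0] = 13 + 0 = 13
  P[1] = 17 + 0 = 17
  P[2] = 12 + 0 = 12
  P[3] = 3 + 22 = 25
  P[4] = 19 + 22 = 41

Answer: [13, 17, 12, 25, 41]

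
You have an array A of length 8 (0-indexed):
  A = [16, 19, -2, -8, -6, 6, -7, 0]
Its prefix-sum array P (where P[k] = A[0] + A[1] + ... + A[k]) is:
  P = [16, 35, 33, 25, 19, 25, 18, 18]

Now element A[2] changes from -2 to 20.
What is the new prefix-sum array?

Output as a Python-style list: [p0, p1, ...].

Change: A[2] -2 -> 20, delta = 22
P[k] for k < 2: unchanged (A[2] not included)
P[k] for k >= 2: shift by delta = 22
  P[0] = 16 + 0 = 16
  P[1] = 35 + 0 = 35
  P[2] = 33 + 22 = 55
  P[3] = 25 + 22 = 47
  P[4] = 19 + 22 = 41
  P[5] = 25 + 22 = 47
  P[6] = 18 + 22 = 40
  P[7] = 18 + 22 = 40

Answer: [16, 35, 55, 47, 41, 47, 40, 40]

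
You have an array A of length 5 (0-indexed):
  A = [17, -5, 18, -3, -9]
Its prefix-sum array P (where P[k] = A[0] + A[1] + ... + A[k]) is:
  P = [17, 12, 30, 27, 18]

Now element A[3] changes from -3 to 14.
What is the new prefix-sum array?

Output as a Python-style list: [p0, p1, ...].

Answer: [17, 12, 30, 44, 35]

Derivation:
Change: A[3] -3 -> 14, delta = 17
P[k] for k < 3: unchanged (A[3] not included)
P[k] for k >= 3: shift by delta = 17
  P[0] = 17 + 0 = 17
  P[1] = 12 + 0 = 12
  P[2] = 30 + 0 = 30
  P[3] = 27 + 17 = 44
  P[4] = 18 + 17 = 35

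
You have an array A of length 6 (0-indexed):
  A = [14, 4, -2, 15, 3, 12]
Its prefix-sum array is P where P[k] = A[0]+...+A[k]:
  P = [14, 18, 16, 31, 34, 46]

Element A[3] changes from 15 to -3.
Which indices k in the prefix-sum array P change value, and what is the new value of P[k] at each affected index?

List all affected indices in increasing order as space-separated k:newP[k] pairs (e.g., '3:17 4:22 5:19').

Answer: 3:13 4:16 5:28

Derivation:
P[k] = A[0] + ... + A[k]
P[k] includes A[3] iff k >= 3
Affected indices: 3, 4, ..., 5; delta = -18
  P[3]: 31 + -18 = 13
  P[4]: 34 + -18 = 16
  P[5]: 46 + -18 = 28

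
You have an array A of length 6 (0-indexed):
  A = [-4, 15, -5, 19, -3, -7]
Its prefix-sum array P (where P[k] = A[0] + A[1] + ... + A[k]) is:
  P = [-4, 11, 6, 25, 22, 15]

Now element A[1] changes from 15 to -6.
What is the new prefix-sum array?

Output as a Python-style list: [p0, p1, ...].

Change: A[1] 15 -> -6, delta = -21
P[k] for k < 1: unchanged (A[1] not included)
P[k] for k >= 1: shift by delta = -21
  P[0] = -4 + 0 = -4
  P[1] = 11 + -21 = -10
  P[2] = 6 + -21 = -15
  P[3] = 25 + -21 = 4
  P[4] = 22 + -21 = 1
  P[5] = 15 + -21 = -6

Answer: [-4, -10, -15, 4, 1, -6]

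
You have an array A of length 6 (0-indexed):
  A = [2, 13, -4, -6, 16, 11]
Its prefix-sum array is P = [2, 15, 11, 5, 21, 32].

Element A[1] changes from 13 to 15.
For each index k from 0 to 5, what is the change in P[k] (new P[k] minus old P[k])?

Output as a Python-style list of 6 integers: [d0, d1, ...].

Answer: [0, 2, 2, 2, 2, 2]

Derivation:
Element change: A[1] 13 -> 15, delta = 2
For k < 1: P[k] unchanged, delta_P[k] = 0
For k >= 1: P[k] shifts by exactly 2
Delta array: [0, 2, 2, 2, 2, 2]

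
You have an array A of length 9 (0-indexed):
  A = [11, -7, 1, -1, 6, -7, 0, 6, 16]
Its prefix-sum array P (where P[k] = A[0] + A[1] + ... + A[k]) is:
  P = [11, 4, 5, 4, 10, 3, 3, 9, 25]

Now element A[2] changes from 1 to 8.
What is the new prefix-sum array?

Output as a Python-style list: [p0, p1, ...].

Answer: [11, 4, 12, 11, 17, 10, 10, 16, 32]

Derivation:
Change: A[2] 1 -> 8, delta = 7
P[k] for k < 2: unchanged (A[2] not included)
P[k] for k >= 2: shift by delta = 7
  P[0] = 11 + 0 = 11
  P[1] = 4 + 0 = 4
  P[2] = 5 + 7 = 12
  P[3] = 4 + 7 = 11
  P[4] = 10 + 7 = 17
  P[5] = 3 + 7 = 10
  P[6] = 3 + 7 = 10
  P[7] = 9 + 7 = 16
  P[8] = 25 + 7 = 32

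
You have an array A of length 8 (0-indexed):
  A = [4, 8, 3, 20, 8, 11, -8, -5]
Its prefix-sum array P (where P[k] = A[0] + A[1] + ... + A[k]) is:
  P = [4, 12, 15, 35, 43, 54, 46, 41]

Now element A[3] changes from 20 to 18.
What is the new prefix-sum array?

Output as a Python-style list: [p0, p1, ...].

Answer: [4, 12, 15, 33, 41, 52, 44, 39]

Derivation:
Change: A[3] 20 -> 18, delta = -2
P[k] for k < 3: unchanged (A[3] not included)
P[k] for k >= 3: shift by delta = -2
  P[0] = 4 + 0 = 4
  P[1] = 12 + 0 = 12
  P[2] = 15 + 0 = 15
  P[3] = 35 + -2 = 33
  P[4] = 43 + -2 = 41
  P[5] = 54 + -2 = 52
  P[6] = 46 + -2 = 44
  P[7] = 41 + -2 = 39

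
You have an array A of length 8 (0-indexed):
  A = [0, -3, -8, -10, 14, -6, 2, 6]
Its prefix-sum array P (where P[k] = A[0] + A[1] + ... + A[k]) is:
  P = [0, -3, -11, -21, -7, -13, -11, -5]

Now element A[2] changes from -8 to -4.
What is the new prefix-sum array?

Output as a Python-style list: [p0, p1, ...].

Answer: [0, -3, -7, -17, -3, -9, -7, -1]

Derivation:
Change: A[2] -8 -> -4, delta = 4
P[k] for k < 2: unchanged (A[2] not included)
P[k] for k >= 2: shift by delta = 4
  P[0] = 0 + 0 = 0
  P[1] = -3 + 0 = -3
  P[2] = -11 + 4 = -7
  P[3] = -21 + 4 = -17
  P[4] = -7 + 4 = -3
  P[5] = -13 + 4 = -9
  P[6] = -11 + 4 = -7
  P[7] = -5 + 4 = -1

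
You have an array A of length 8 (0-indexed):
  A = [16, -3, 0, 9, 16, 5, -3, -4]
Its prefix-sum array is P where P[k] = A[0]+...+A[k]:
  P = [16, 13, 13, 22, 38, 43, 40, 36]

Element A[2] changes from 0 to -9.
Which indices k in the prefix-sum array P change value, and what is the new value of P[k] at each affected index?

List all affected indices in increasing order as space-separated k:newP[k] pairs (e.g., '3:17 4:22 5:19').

Answer: 2:4 3:13 4:29 5:34 6:31 7:27

Derivation:
P[k] = A[0] + ... + A[k]
P[k] includes A[2] iff k >= 2
Affected indices: 2, 3, ..., 7; delta = -9
  P[2]: 13 + -9 = 4
  P[3]: 22 + -9 = 13
  P[4]: 38 + -9 = 29
  P[5]: 43 + -9 = 34
  P[6]: 40 + -9 = 31
  P[7]: 36 + -9 = 27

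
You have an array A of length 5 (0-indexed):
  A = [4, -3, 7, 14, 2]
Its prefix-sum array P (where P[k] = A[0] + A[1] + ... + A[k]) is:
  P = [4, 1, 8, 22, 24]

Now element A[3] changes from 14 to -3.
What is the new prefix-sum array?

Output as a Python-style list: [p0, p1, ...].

Change: A[3] 14 -> -3, delta = -17
P[k] for k < 3: unchanged (A[3] not included)
P[k] for k >= 3: shift by delta = -17
  P[0] = 4 + 0 = 4
  P[1] = 1 + 0 = 1
  P[2] = 8 + 0 = 8
  P[3] = 22 + -17 = 5
  P[4] = 24 + -17 = 7

Answer: [4, 1, 8, 5, 7]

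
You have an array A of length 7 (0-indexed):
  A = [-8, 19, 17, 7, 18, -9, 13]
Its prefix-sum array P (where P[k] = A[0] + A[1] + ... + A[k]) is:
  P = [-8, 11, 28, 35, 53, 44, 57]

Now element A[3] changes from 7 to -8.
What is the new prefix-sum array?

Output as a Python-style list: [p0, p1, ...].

Change: A[3] 7 -> -8, delta = -15
P[k] for k < 3: unchanged (A[3] not included)
P[k] for k >= 3: shift by delta = -15
  P[0] = -8 + 0 = -8
  P[1] = 11 + 0 = 11
  P[2] = 28 + 0 = 28
  P[3] = 35 + -15 = 20
  P[4] = 53 + -15 = 38
  P[5] = 44 + -15 = 29
  P[6] = 57 + -15 = 42

Answer: [-8, 11, 28, 20, 38, 29, 42]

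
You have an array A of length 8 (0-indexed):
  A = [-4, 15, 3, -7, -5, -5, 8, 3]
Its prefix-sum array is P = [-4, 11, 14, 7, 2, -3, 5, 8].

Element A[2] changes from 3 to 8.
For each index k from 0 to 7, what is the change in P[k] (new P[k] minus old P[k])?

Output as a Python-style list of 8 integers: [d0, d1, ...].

Element change: A[2] 3 -> 8, delta = 5
For k < 2: P[k] unchanged, delta_P[k] = 0
For k >= 2: P[k] shifts by exactly 5
Delta array: [0, 0, 5, 5, 5, 5, 5, 5]

Answer: [0, 0, 5, 5, 5, 5, 5, 5]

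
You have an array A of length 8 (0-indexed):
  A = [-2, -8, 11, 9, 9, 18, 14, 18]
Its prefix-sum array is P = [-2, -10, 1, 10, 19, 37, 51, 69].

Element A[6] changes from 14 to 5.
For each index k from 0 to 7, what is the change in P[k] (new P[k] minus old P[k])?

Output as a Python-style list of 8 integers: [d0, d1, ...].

Answer: [0, 0, 0, 0, 0, 0, -9, -9]

Derivation:
Element change: A[6] 14 -> 5, delta = -9
For k < 6: P[k] unchanged, delta_P[k] = 0
For k >= 6: P[k] shifts by exactly -9
Delta array: [0, 0, 0, 0, 0, 0, -9, -9]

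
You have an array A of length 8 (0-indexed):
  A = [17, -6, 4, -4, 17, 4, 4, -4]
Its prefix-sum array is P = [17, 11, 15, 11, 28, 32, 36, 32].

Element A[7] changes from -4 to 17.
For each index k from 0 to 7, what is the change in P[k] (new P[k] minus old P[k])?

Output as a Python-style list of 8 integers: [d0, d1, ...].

Element change: A[7] -4 -> 17, delta = 21
For k < 7: P[k] unchanged, delta_P[k] = 0
For k >= 7: P[k] shifts by exactly 21
Delta array: [0, 0, 0, 0, 0, 0, 0, 21]

Answer: [0, 0, 0, 0, 0, 0, 0, 21]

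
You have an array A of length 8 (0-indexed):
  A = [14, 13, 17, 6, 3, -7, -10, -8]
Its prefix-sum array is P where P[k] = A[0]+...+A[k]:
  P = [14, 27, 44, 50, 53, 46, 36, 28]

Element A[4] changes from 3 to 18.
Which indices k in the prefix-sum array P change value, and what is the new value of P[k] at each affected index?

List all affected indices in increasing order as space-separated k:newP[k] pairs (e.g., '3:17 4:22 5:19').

Answer: 4:68 5:61 6:51 7:43

Derivation:
P[k] = A[0] + ... + A[k]
P[k] includes A[4] iff k >= 4
Affected indices: 4, 5, ..., 7; delta = 15
  P[4]: 53 + 15 = 68
  P[5]: 46 + 15 = 61
  P[6]: 36 + 15 = 51
  P[7]: 28 + 15 = 43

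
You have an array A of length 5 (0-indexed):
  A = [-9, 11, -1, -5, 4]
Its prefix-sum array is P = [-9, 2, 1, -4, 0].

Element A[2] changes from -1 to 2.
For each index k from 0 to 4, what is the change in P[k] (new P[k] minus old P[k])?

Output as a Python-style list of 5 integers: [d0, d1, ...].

Element change: A[2] -1 -> 2, delta = 3
For k < 2: P[k] unchanged, delta_P[k] = 0
For k >= 2: P[k] shifts by exactly 3
Delta array: [0, 0, 3, 3, 3]

Answer: [0, 0, 3, 3, 3]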